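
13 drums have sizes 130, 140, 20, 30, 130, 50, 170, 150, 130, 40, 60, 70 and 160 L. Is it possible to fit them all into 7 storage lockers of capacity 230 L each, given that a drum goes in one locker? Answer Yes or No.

Yes

A valid assignment using 7 storage lockers:
  locker 1: 170 + 60 = 230
  locker 2: 160 + 70 = 230
  locker 3: 150 + 50 + 30 = 230
  locker 4: 140 + 40 + 20 = 200
  locker 5: 130 = 130
  locker 6: 130 = 130
  locker 7: 130 = 130
Every load is within 230 L, so 7 storage lockers suffice.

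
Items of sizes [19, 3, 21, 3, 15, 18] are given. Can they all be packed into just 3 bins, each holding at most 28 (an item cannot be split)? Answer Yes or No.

No

Total = 79; ⌈79/28⌉ = 3.
4 items each exceed half the capacity and cannot share a bin, forcing at least 4 bins.
At least 4 bins are required, but only 3 are allowed.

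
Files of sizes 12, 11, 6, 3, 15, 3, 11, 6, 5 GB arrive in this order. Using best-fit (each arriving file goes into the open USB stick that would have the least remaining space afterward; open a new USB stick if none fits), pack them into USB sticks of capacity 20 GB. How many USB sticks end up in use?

  12 → USB stick 1 (new)  [load 12/20]
  11 → USB stick 2 (new)  [load 11/20]
  6 → USB stick 1  [load 18/20]
  3 → USB stick 2  [load 14/20]
  15 → USB stick 3 (new)  [load 15/20]
  3 → USB stick 3  [load 18/20]
  11 → USB stick 4 (new)  [load 11/20]
  6 → USB stick 2  [load 20/20]
  5 → USB stick 4  [load 16/20]
4 USB sticks opened.

4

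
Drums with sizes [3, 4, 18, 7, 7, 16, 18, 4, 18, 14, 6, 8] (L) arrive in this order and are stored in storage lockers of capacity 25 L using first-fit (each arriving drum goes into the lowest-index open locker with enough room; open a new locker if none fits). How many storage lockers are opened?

  3 → locker 1 (new)  [load 3/25]
  4 → locker 1  [load 7/25]
  18 → locker 1  [load 25/25]
  7 → locker 2 (new)  [load 7/25]
  7 → locker 2  [load 14/25]
  16 → locker 3 (new)  [load 16/25]
  18 → locker 4 (new)  [load 18/25]
  4 → locker 2  [load 18/25]
  18 → locker 5 (new)  [load 18/25]
  14 → locker 6 (new)  [load 14/25]
  6 → locker 2  [load 24/25]
  8 → locker 3  [load 24/25]
6 storage lockers opened.

6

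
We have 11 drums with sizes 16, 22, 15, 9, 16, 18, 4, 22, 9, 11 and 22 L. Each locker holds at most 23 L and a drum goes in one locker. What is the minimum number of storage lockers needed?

9

Total = 22 + 22 + 22 + 18 + 16 + 16 + 15 + 11 + 9 + 9 + 4 = 164 L.
Lower bound: ⌈164/23⌉ = 8 storage lockers.
A packing using 9 storage lockers:
  locker 1: 22 = 22
  locker 2: 22 = 22
  locker 3: 22 = 22
  locker 4: 18 + 4 = 22
  locker 5: 16 = 16
  locker 6: 16 = 16
  locker 7: 15 = 15
  locker 8: 11 + 9 = 20
  locker 9: 9 = 9
No arrangement into 8 storage lockers stays within capacity, so 9 is optimal.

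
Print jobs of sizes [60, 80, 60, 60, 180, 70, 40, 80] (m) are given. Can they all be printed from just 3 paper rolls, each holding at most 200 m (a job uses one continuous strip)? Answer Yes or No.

No

Total = 630 m; ⌈630/200⌉ = 4.
At least 4 paper rolls are required, but only 3 are allowed.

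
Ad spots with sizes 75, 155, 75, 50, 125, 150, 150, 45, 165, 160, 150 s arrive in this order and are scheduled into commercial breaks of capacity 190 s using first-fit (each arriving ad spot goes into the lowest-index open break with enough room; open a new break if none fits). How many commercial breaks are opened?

9

  75 → break 1 (new)  [load 75/190]
  155 → break 2 (new)  [load 155/190]
  75 → break 1  [load 150/190]
  50 → break 3 (new)  [load 50/190]
  125 → break 3  [load 175/190]
  150 → break 4 (new)  [load 150/190]
  150 → break 5 (new)  [load 150/190]
  45 → break 6 (new)  [load 45/190]
  165 → break 7 (new)  [load 165/190]
  160 → break 8 (new)  [load 160/190]
  150 → break 9 (new)  [load 150/190]
9 commercial breaks opened.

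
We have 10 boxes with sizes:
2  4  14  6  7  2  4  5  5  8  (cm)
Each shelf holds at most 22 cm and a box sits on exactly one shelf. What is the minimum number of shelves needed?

3

Total = 14 + 8 + 7 + 6 + 5 + 5 + 4 + 4 + 2 + 2 = 57 cm.
Lower bound: ⌈57/22⌉ = 3 shelves.
A packing using 3 shelves:
  shelf 1: 14 + 8 = 22
  shelf 2: 7 + 6 + 5 + 4 = 22
  shelf 3: 5 + 4 + 2 + 2 = 13
This matches the lower bound, so 3 is optimal.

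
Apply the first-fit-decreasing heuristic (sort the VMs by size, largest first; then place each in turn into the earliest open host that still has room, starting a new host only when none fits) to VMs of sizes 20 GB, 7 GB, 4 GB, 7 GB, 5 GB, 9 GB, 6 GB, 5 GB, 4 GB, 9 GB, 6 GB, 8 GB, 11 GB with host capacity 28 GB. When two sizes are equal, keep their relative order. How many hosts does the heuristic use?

4

Sorted descending: 20, 11, 9, 9, 8, 7, 7, 6, 6, 5, 5, 4, 4.
  20 → host 1 (new)  [load 20/28]
  11 → host 2 (new)  [load 11/28]
  9 → host 2  [load 20/28]
  9 → host 3 (new)  [load 9/28]
  8 → host 1  [load 28/28]
  7 → host 2  [load 27/28]
  7 → host 3  [load 16/28]
  6 → host 3  [load 22/28]
  6 → host 3  [load 28/28]
  5 → host 4 (new)  [load 5/28]
  5 → host 4  [load 10/28]
  4 → host 4  [load 14/28]
  4 → host 4  [load 18/28]
4 hosts opened.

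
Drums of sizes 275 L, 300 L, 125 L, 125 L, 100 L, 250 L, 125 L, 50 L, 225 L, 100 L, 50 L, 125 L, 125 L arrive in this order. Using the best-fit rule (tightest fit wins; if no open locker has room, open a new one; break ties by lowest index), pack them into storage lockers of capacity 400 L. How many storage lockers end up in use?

5

  275 → locker 1 (new)  [load 275/400]
  300 → locker 2 (new)  [load 300/400]
  125 → locker 1  [load 400/400]
  125 → locker 3 (new)  [load 125/400]
  100 → locker 2  [load 400/400]
  250 → locker 3  [load 375/400]
  125 → locker 4 (new)  [load 125/400]
  50 → locker 4  [load 175/400]
  225 → locker 4  [load 400/400]
  100 → locker 5 (new)  [load 100/400]
  50 → locker 5  [load 150/400]
  125 → locker 5  [load 275/400]
  125 → locker 5  [load 400/400]
5 storage lockers opened.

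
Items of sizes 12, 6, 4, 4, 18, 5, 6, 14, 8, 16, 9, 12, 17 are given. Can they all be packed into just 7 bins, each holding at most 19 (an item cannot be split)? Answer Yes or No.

No

Total = 131; ⌈131/19⌉ = 7.
The bound of 7 does not rule out 7, but exhaustive search shows no assignment into 7 bins of capacity 19 exists — the minimum is 8.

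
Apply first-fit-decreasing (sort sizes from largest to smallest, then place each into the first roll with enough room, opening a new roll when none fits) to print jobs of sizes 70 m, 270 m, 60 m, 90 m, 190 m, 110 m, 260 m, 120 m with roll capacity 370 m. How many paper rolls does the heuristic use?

4

Sorted descending: 270, 260, 190, 120, 110, 90, 70, 60.
  270 → roll 1 (new)  [load 270/370]
  260 → roll 2 (new)  [load 260/370]
  190 → roll 3 (new)  [load 190/370]
  120 → roll 3  [load 310/370]
  110 → roll 2  [load 370/370]
  90 → roll 1  [load 360/370]
  70 → roll 4 (new)  [load 70/370]
  60 → roll 3  [load 370/370]
4 paper rolls opened.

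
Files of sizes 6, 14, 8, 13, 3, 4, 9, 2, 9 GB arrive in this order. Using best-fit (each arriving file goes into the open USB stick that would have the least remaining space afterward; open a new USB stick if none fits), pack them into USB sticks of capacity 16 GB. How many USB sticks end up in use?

  6 → USB stick 1 (new)  [load 6/16]
  14 → USB stick 2 (new)  [load 14/16]
  8 → USB stick 1  [load 14/16]
  13 → USB stick 3 (new)  [load 13/16]
  3 → USB stick 3  [load 16/16]
  4 → USB stick 4 (new)  [load 4/16]
  9 → USB stick 4  [load 13/16]
  2 → USB stick 1  [load 16/16]
  9 → USB stick 5 (new)  [load 9/16]
5 USB sticks opened.

5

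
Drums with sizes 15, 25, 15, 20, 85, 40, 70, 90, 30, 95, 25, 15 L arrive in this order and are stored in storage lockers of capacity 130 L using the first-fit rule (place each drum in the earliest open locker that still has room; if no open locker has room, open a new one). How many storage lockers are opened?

5

  15 → locker 1 (new)  [load 15/130]
  25 → locker 1  [load 40/130]
  15 → locker 1  [load 55/130]
  20 → locker 1  [load 75/130]
  85 → locker 2 (new)  [load 85/130]
  40 → locker 1  [load 115/130]
  70 → locker 3 (new)  [load 70/130]
  90 → locker 4 (new)  [load 90/130]
  30 → locker 2  [load 115/130]
  95 → locker 5 (new)  [load 95/130]
  25 → locker 3  [load 95/130]
  15 → locker 1  [load 130/130]
5 storage lockers opened.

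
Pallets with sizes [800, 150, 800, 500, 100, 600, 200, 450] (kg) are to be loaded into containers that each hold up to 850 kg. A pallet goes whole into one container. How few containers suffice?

Total = 800 + 800 + 600 + 500 + 450 + 200 + 150 + 100 = 3600 kg.
Lower bound: ⌈3600/850⌉ = 5 containers.
A packing using 5 containers:
  container 1: 800 = 800
  container 2: 800 = 800
  container 3: 600 + 200 = 800
  container 4: 500 + 150 + 100 = 750
  container 5: 450 = 450
This matches the lower bound, so 5 is optimal.

5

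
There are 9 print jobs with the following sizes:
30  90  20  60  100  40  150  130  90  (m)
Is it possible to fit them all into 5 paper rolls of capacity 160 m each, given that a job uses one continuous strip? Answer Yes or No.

Yes

A valid assignment using 5 paper rolls:
  roll 1: 150 = 150
  roll 2: 130 + 30 = 160
  roll 3: 100 + 60 = 160
  roll 4: 90 + 40 + 20 = 150
  roll 5: 90 = 90
Every load is within 160 m, so 5 paper rolls suffice.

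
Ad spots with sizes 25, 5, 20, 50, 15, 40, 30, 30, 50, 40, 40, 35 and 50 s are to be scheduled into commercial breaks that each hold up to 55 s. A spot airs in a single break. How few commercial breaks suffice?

9

Total = 50 + 50 + 50 + 40 + 40 + 40 + 35 + 30 + 30 + 25 + 20 + 15 + 5 = 430 s.
Lower bound: ⌈430/55⌉ = 8 commercial breaks.
Also, 9 ad spots each exceed 55/2 s, and no two of those can share a break, so at least 9 commercial breaks are needed.
A packing using 9 commercial breaks:
  break 1: 50 + 5 = 55
  break 2: 50 = 50
  break 3: 50 = 50
  break 4: 40 + 15 = 55
  break 5: 40 = 40
  break 6: 40 = 40
  break 7: 35 + 20 = 55
  break 8: 30 + 25 = 55
  break 9: 30 = 30
This matches the lower bound, so 9 is optimal.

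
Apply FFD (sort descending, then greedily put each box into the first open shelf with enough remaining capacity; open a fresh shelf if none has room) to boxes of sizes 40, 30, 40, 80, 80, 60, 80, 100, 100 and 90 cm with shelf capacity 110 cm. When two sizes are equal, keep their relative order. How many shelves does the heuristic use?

8

Sorted descending: 100, 100, 90, 80, 80, 80, 60, 40, 40, 30.
  100 → shelf 1 (new)  [load 100/110]
  100 → shelf 2 (new)  [load 100/110]
  90 → shelf 3 (new)  [load 90/110]
  80 → shelf 4 (new)  [load 80/110]
  80 → shelf 5 (new)  [load 80/110]
  80 → shelf 6 (new)  [load 80/110]
  60 → shelf 7 (new)  [load 60/110]
  40 → shelf 7  [load 100/110]
  40 → shelf 8 (new)  [load 40/110]
  30 → shelf 4  [load 110/110]
8 shelves opened.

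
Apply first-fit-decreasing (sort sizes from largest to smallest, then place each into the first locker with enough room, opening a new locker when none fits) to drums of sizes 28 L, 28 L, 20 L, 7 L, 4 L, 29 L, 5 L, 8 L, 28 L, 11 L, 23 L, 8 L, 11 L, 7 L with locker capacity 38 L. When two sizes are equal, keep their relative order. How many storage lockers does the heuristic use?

6

Sorted descending: 29, 28, 28, 28, 23, 20, 11, 11, 8, 8, 7, 7, 5, 4.
  29 → locker 1 (new)  [load 29/38]
  28 → locker 2 (new)  [load 28/38]
  28 → locker 3 (new)  [load 28/38]
  28 → locker 4 (new)  [load 28/38]
  23 → locker 5 (new)  [load 23/38]
  20 → locker 6 (new)  [load 20/38]
  11 → locker 5  [load 34/38]
  11 → locker 6  [load 31/38]
  8 → locker 1  [load 37/38]
  8 → locker 2  [load 36/38]
  7 → locker 3  [load 35/38]
  7 → locker 4  [load 35/38]
  5 → locker 6  [load 36/38]
  4 → locker 5  [load 38/38]
6 storage lockers opened.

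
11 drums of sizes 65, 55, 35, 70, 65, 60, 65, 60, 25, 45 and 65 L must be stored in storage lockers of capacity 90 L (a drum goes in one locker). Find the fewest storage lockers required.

9

Total = 70 + 65 + 65 + 65 + 65 + 60 + 60 + 55 + 45 + 35 + 25 = 610 L.
Lower bound: ⌈610/90⌉ = 7 storage lockers.
Also, 8 drums each exceed 45 L, and no two of those can share a locker, so at least 8 storage lockers are needed.
A packing using 9 storage lockers:
  locker 1: 70 = 70
  locker 2: 65 + 25 = 90
  locker 3: 65 = 65
  locker 4: 65 = 65
  locker 5: 65 = 65
  locker 6: 60 = 60
  locker 7: 60 = 60
  locker 8: 55 + 35 = 90
  locker 9: 45 = 45
No arrangement into 8 storage lockers stays within capacity, so 9 is optimal.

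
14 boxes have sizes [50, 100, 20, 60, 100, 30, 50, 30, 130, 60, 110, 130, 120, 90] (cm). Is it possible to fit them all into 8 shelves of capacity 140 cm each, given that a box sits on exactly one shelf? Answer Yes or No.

No

Total = 1080 cm; ⌈1080/140⌉ = 8.
The bound of 8 does not rule out 8, but exhaustive search shows no assignment into 8 shelves of capacity 140 cm exists — the minimum is 9.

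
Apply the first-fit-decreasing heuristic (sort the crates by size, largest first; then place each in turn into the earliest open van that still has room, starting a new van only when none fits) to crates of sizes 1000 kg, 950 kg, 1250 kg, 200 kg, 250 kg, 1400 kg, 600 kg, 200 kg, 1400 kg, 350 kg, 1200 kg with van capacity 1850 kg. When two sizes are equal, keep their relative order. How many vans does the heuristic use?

6

Sorted descending: 1400, 1400, 1250, 1200, 1000, 950, 600, 350, 250, 200, 200.
  1400 → van 1 (new)  [load 1400/1850]
  1400 → van 2 (new)  [load 1400/1850]
  1250 → van 3 (new)  [load 1250/1850]
  1200 → van 4 (new)  [load 1200/1850]
  1000 → van 5 (new)  [load 1000/1850]
  950 → van 6 (new)  [load 950/1850]
  600 → van 3  [load 1850/1850]
  350 → van 1  [load 1750/1850]
  250 → van 2  [load 1650/1850]
  200 → van 2  [load 1850/1850]
  200 → van 4  [load 1400/1850]
6 vans opened.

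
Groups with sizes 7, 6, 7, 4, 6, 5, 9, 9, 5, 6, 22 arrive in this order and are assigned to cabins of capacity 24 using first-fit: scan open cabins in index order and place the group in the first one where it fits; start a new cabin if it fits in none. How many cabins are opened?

  7 → cabin 1 (new)  [load 7/24]
  6 → cabin 1  [load 13/24]
  7 → cabin 1  [load 20/24]
  4 → cabin 1  [load 24/24]
  6 → cabin 2 (new)  [load 6/24]
  5 → cabin 2  [load 11/24]
  9 → cabin 2  [load 20/24]
  9 → cabin 3 (new)  [load 9/24]
  5 → cabin 3  [load 14/24]
  6 → cabin 3  [load 20/24]
  22 → cabin 4 (new)  [load 22/24]
4 cabins opened.

4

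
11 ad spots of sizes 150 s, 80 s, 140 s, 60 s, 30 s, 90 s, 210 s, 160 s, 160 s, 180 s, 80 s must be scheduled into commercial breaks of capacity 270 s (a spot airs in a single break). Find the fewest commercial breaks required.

Total = 210 + 180 + 160 + 160 + 150 + 140 + 90 + 80 + 80 + 60 + 30 = 1340 s.
Lower bound: ⌈1340/270⌉ = 5 commercial breaks.
Also, 6 ad spots each exceed 135 s, and no two of those can share a break, so at least 6 commercial breaks are needed.
A packing using 6 commercial breaks:
  break 1: 210 + 60 = 270
  break 2: 180 + 90 = 270
  break 3: 160 + 80 + 30 = 270
  break 4: 160 + 80 = 240
  break 5: 150 = 150
  break 6: 140 = 140
This matches the lower bound, so 6 is optimal.

6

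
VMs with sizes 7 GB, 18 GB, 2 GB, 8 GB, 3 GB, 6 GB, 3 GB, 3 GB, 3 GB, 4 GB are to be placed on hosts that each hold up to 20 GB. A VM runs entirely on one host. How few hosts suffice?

Total = 18 + 8 + 7 + 6 + 4 + 3 + 3 + 3 + 3 + 2 = 57 GB.
Lower bound: ⌈57/20⌉ = 3 hosts.
A packing using 3 hosts:
  host 1: 18 + 2 = 20
  host 2: 8 + 7 + 4 = 19
  host 3: 6 + 3 + 3 + 3 + 3 = 18
This matches the lower bound, so 3 is optimal.

3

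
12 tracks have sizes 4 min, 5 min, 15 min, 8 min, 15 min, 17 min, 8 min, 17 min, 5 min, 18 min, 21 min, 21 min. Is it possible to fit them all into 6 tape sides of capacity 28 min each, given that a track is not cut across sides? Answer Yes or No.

No

Total = 154 min; ⌈154/28⌉ = 6.
7 tracks each exceed half the capacity and cannot share a side, forcing at least 7 tape sides.
At least 7 tape sides are required, but only 6 are allowed.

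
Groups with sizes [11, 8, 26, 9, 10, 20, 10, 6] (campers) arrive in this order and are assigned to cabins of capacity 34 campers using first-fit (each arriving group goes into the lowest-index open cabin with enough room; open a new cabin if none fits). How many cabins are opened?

  11 → cabin 1 (new)  [load 11/34]
  8 → cabin 1  [load 19/34]
  26 → cabin 2 (new)  [load 26/34]
  9 → cabin 1  [load 28/34]
  10 → cabin 3 (new)  [load 10/34]
  20 → cabin 3  [load 30/34]
  10 → cabin 4 (new)  [load 10/34]
  6 → cabin 1  [load 34/34]
4 cabins opened.

4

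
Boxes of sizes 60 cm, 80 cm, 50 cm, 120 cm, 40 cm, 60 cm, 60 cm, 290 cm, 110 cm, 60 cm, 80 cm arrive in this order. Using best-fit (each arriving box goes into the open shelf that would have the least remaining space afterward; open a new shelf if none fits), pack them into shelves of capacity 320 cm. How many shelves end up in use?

  60 → shelf 1 (new)  [load 60/320]
  80 → shelf 1  [load 140/320]
  50 → shelf 1  [load 190/320]
  120 → shelf 1  [load 310/320]
  40 → shelf 2 (new)  [load 40/320]
  60 → shelf 2  [load 100/320]
  60 → shelf 2  [load 160/320]
  290 → shelf 3 (new)  [load 290/320]
  110 → shelf 2  [load 270/320]
  60 → shelf 4 (new)  [load 60/320]
  80 → shelf 4  [load 140/320]
4 shelves opened.

4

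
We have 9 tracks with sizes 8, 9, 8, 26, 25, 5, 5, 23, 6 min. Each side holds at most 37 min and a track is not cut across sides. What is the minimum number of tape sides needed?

Total = 26 + 25 + 23 + 9 + 8 + 8 + 6 + 5 + 5 = 115 min.
Lower bound: ⌈115/37⌉ = 4 tape sides.
A packing using 4 tape sides:
  side 1: 26 + 9 = 35
  side 2: 25 + 8 = 33
  side 3: 23 + 8 + 6 = 37
  side 4: 5 + 5 = 10
This matches the lower bound, so 4 is optimal.

4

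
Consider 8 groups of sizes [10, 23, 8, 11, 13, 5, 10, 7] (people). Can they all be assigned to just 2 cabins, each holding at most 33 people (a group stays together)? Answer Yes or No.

No

Total = 87 people; ⌈87/33⌉ = 3.
At least 3 cabins are required, but only 2 are allowed.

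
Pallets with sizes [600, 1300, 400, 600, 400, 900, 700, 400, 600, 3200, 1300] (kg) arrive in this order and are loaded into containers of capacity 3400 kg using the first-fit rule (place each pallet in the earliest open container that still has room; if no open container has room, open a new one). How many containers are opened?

4

  600 → container 1 (new)  [load 600/3400]
  1300 → container 1  [load 1900/3400]
  400 → container 1  [load 2300/3400]
  600 → container 1  [load 2900/3400]
  400 → container 1  [load 3300/3400]
  900 → container 2 (new)  [load 900/3400]
  700 → container 2  [load 1600/3400]
  400 → container 2  [load 2000/3400]
  600 → container 2  [load 2600/3400]
  3200 → container 3 (new)  [load 3200/3400]
  1300 → container 4 (new)  [load 1300/3400]
4 containers opened.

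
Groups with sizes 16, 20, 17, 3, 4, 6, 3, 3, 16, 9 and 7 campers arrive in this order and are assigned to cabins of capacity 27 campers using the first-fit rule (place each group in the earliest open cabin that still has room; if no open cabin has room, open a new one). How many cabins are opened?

  16 → cabin 1 (new)  [load 16/27]
  20 → cabin 2 (new)  [load 20/27]
  17 → cabin 3 (new)  [load 17/27]
  3 → cabin 1  [load 19/27]
  4 → cabin 1  [load 23/27]
  6 → cabin 2  [load 26/27]
  3 → cabin 1  [load 26/27]
  3 → cabin 3  [load 20/27]
  16 → cabin 4 (new)  [load 16/27]
  9 → cabin 4  [load 25/27]
  7 → cabin 3  [load 27/27]
4 cabins opened.

4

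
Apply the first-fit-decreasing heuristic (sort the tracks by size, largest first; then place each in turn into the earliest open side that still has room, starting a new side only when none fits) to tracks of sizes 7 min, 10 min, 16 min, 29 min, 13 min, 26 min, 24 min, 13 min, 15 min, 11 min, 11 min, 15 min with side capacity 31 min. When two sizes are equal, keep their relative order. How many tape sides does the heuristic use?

Sorted descending: 29, 26, 24, 16, 15, 15, 13, 13, 11, 11, 10, 7.
  29 → side 1 (new)  [load 29/31]
  26 → side 2 (new)  [load 26/31]
  24 → side 3 (new)  [load 24/31]
  16 → side 4 (new)  [load 16/31]
  15 → side 4  [load 31/31]
  15 → side 5 (new)  [load 15/31]
  13 → side 5  [load 28/31]
  13 → side 6 (new)  [load 13/31]
  11 → side 6  [load 24/31]
  11 → side 7 (new)  [load 11/31]
  10 → side 7  [load 21/31]
  7 → side 3  [load 31/31]
7 tape sides opened.

7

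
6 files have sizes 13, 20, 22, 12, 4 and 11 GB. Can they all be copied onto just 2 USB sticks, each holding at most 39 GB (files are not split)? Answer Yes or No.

No

Total = 82 GB; ⌈82/39⌉ = 3.
At least 3 USB sticks are required, but only 2 are allowed.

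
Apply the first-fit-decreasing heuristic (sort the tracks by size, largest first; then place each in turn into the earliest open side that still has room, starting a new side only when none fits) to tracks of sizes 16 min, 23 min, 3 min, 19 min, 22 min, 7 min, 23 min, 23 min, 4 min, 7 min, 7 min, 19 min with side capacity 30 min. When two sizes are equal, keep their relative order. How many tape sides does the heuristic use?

Sorted descending: 23, 23, 23, 22, 19, 19, 16, 7, 7, 7, 4, 3.
  23 → side 1 (new)  [load 23/30]
  23 → side 2 (new)  [load 23/30]
  23 → side 3 (new)  [load 23/30]
  22 → side 4 (new)  [load 22/30]
  19 → side 5 (new)  [load 19/30]
  19 → side 6 (new)  [load 19/30]
  16 → side 7 (new)  [load 16/30]
  7 → side 1  [load 30/30]
  7 → side 2  [load 30/30]
  7 → side 3  [load 30/30]
  4 → side 4  [load 26/30]
  3 → side 4  [load 29/30]
7 tape sides opened.

7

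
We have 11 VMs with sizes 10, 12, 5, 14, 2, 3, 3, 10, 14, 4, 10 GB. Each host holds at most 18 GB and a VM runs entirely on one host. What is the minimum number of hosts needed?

6

Total = 14 + 14 + 12 + 10 + 10 + 10 + 5 + 4 + 3 + 3 + 2 = 87 GB.
Lower bound: ⌈87/18⌉ = 5 hosts.
Also, 6 VMs each exceed 9 GB, and no two of those can share a host, so at least 6 hosts are needed.
A packing using 6 hosts:
  host 1: 14 + 4 = 18
  host 2: 14 + 3 = 17
  host 3: 12 + 5 = 17
  host 4: 10 + 3 + 2 = 15
  host 5: 10 = 10
  host 6: 10 = 10
This matches the lower bound, so 6 is optimal.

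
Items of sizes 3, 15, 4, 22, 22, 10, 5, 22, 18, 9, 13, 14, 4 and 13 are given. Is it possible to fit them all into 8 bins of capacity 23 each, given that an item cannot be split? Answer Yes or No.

Yes

A valid assignment using 8 bins:
  bin 1: 22 = 22
  bin 2: 22 = 22
  bin 3: 22 = 22
  bin 4: 18 + 5 = 23
  bin 5: 15 + 4 + 4 = 23
  bin 6: 14 + 9 = 23
  bin 7: 13 + 10 = 23
  bin 8: 13 + 3 = 16
Every load is within 23, so 8 bins suffice.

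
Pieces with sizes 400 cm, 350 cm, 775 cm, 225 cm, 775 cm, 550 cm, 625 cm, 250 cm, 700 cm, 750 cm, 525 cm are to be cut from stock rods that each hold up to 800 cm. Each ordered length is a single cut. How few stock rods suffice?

Total = 775 + 775 + 750 + 700 + 625 + 550 + 525 + 400 + 350 + 250 + 225 = 5925 cm.
Lower bound: ⌈5925/800⌉ = 8 stock rods.
A packing using 8 stock rods:
  stock rod 1: 775 = 775
  stock rod 2: 775 = 775
  stock rod 3: 750 = 750
  stock rod 4: 700 = 700
  stock rod 5: 625 = 625
  stock rod 6: 550 + 250 = 800
  stock rod 7: 525 + 225 = 750
  stock rod 8: 400 + 350 = 750
This matches the lower bound, so 8 is optimal.

8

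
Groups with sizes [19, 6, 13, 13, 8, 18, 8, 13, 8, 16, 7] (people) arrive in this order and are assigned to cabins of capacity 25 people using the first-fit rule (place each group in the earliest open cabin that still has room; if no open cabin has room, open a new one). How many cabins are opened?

  19 → cabin 1 (new)  [load 19/25]
  6 → cabin 1  [load 25/25]
  13 → cabin 2 (new)  [load 13/25]
  13 → cabin 3 (new)  [load 13/25]
  8 → cabin 2  [load 21/25]
  18 → cabin 4 (new)  [load 18/25]
  8 → cabin 3  [load 21/25]
  13 → cabin 5 (new)  [load 13/25]
  8 → cabin 5  [load 21/25]
  16 → cabin 6 (new)  [load 16/25]
  7 → cabin 4  [load 25/25]
6 cabins opened.

6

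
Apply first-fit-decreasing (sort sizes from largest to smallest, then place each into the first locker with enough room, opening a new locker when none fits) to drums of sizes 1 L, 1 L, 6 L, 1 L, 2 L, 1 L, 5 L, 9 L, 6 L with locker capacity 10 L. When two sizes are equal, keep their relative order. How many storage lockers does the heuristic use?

Sorted descending: 9, 6, 6, 5, 2, 1, 1, 1, 1.
  9 → locker 1 (new)  [load 9/10]
  6 → locker 2 (new)  [load 6/10]
  6 → locker 3 (new)  [load 6/10]
  5 → locker 4 (new)  [load 5/10]
  2 → locker 2  [load 8/10]
  1 → locker 1  [load 10/10]
  1 → locker 2  [load 9/10]
  1 → locker 2  [load 10/10]
  1 → locker 3  [load 7/10]
4 storage lockers opened.

4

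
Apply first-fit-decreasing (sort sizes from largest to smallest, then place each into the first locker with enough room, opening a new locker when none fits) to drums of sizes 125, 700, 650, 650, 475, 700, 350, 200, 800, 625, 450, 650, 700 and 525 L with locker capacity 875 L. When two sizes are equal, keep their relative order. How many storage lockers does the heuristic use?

11

Sorted descending: 800, 700, 700, 700, 650, 650, 650, 625, 525, 475, 450, 350, 200, 125.
  800 → locker 1 (new)  [load 800/875]
  700 → locker 2 (new)  [load 700/875]
  700 → locker 3 (new)  [load 700/875]
  700 → locker 4 (new)  [load 700/875]
  650 → locker 5 (new)  [load 650/875]
  650 → locker 6 (new)  [load 650/875]
  650 → locker 7 (new)  [load 650/875]
  625 → locker 8 (new)  [load 625/875]
  525 → locker 9 (new)  [load 525/875]
  475 → locker 10 (new)  [load 475/875]
  450 → locker 11 (new)  [load 450/875]
  350 → locker 9  [load 875/875]
  200 → locker 5  [load 850/875]
  125 → locker 2  [load 825/875]
11 storage lockers opened.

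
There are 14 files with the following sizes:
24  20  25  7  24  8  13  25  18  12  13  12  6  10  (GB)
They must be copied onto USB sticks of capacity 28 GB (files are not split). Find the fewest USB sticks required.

9

Total = 25 + 25 + 24 + 24 + 20 + 18 + 13 + 13 + 12 + 12 + 10 + 8 + 7 + 6 = 217 GB.
Lower bound: ⌈217/28⌉ = 8 USB sticks.
A packing using 9 USB sticks:
  USB stick 1: 25 = 25
  USB stick 2: 25 = 25
  USB stick 3: 24 = 24
  USB stick 4: 24 = 24
  USB stick 5: 20 + 8 = 28
  USB stick 6: 18 + 10 = 28
  USB stick 7: 13 + 13 = 26
  USB stick 8: 12 + 12 = 24
  USB stick 9: 7 + 6 = 13
No arrangement into 8 USB sticks stays within capacity, so 9 is optimal.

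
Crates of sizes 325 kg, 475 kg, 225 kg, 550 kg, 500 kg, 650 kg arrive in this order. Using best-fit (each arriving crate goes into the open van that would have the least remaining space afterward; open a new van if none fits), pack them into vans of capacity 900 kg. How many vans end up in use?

4

  325 → van 1 (new)  [load 325/900]
  475 → van 1  [load 800/900]
  225 → van 2 (new)  [load 225/900]
  550 → van 2  [load 775/900]
  500 → van 3 (new)  [load 500/900]
  650 → van 4 (new)  [load 650/900]
4 vans opened.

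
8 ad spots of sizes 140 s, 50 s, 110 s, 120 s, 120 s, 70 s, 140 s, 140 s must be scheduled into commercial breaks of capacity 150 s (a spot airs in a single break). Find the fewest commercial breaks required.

Total = 140 + 140 + 140 + 120 + 120 + 110 + 70 + 50 = 890 s.
Lower bound: ⌈890/150⌉ = 6 commercial breaks.
A packing using 7 commercial breaks:
  break 1: 140 = 140
  break 2: 140 = 140
  break 3: 140 = 140
  break 4: 120 = 120
  break 5: 120 = 120
  break 6: 110 = 110
  break 7: 70 + 50 = 120
No arrangement into 6 commercial breaks stays within capacity, so 7 is optimal.

7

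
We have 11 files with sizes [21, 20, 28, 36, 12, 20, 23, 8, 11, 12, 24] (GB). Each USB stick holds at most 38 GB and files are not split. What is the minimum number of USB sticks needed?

Total = 36 + 28 + 24 + 23 + 21 + 20 + 20 + 12 + 12 + 11 + 8 = 215 GB.
Lower bound: ⌈215/38⌉ = 6 USB sticks.
Also, 7 files each exceed 19 GB, and no two of those can share a USB stick, so at least 7 USB sticks are needed.
A packing using 7 USB sticks:
  USB stick 1: 36 = 36
  USB stick 2: 28 + 8 = 36
  USB stick 3: 24 + 12 = 36
  USB stick 4: 23 + 12 = 35
  USB stick 5: 21 + 11 = 32
  USB stick 6: 20 = 20
  USB stick 7: 20 = 20
This matches the lower bound, so 7 is optimal.

7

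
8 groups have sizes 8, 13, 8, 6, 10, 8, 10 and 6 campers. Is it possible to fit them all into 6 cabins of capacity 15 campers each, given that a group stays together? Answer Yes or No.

A valid assignment using 6 cabins:
  cabin 1: 13 = 13
  cabin 2: 10 = 10
  cabin 3: 10 = 10
  cabin 4: 8 + 6 = 14
  cabin 5: 8 + 6 = 14
  cabin 6: 8 = 8
Every load is within 15 campers, so 6 cabins suffice.

Yes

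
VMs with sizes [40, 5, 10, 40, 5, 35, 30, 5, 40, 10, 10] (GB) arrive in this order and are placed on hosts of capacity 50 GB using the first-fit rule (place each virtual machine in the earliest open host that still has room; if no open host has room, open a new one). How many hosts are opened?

  40 → host 1 (new)  [load 40/50]
  5 → host 1  [load 45/50]
  10 → host 2 (new)  [load 10/50]
  40 → host 2  [load 50/50]
  5 → host 1  [load 50/50]
  35 → host 3 (new)  [load 35/50]
  30 → host 4 (new)  [load 30/50]
  5 → host 3  [load 40/50]
  40 → host 5 (new)  [load 40/50]
  10 → host 3  [load 50/50]
  10 → host 4  [load 40/50]
5 hosts opened.

5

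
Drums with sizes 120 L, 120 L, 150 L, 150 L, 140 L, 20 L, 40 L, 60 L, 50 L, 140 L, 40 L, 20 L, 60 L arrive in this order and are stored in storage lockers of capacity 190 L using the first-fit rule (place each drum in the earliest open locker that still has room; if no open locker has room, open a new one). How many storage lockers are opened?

  120 → locker 1 (new)  [load 120/190]
  120 → locker 2 (new)  [load 120/190]
  150 → locker 3 (new)  [load 150/190]
  150 → locker 4 (new)  [load 150/190]
  140 → locker 5 (new)  [load 140/190]
  20 → locker 1  [load 140/190]
  40 → locker 1  [load 180/190]
  60 → locker 2  [load 180/190]
  50 → locker 5  [load 190/190]
  140 → locker 6 (new)  [load 140/190]
  40 → locker 3  [load 190/190]
  20 → locker 4  [load 170/190]
  60 → locker 7 (new)  [load 60/190]
7 storage lockers opened.

7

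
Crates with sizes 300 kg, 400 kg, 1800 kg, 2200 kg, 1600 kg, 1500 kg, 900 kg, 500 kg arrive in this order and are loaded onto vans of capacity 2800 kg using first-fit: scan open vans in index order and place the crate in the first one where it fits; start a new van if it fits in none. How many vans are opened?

  300 → van 1 (new)  [load 300/2800]
  400 → van 1  [load 700/2800]
  1800 → van 1  [load 2500/2800]
  2200 → van 2 (new)  [load 2200/2800]
  1600 → van 3 (new)  [load 1600/2800]
  1500 → van 4 (new)  [load 1500/2800]
  900 → van 3  [load 2500/2800]
  500 → van 2  [load 2700/2800]
4 vans opened.

4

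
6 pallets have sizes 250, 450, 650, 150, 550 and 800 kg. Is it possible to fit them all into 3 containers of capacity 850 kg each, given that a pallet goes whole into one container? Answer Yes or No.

Total = 2850 kg; ⌈2850/850⌉ = 4.
At least 4 containers are required, but only 3 are allowed.

No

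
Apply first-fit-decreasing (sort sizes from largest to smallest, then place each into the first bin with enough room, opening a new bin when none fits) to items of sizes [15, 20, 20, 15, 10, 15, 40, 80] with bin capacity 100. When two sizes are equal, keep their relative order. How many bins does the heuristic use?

Sorted descending: 80, 40, 20, 20, 15, 15, 15, 10.
  80 → bin 1 (new)  [load 80/100]
  40 → bin 2 (new)  [load 40/100]
  20 → bin 1  [load 100/100]
  20 → bin 2  [load 60/100]
  15 → bin 2  [load 75/100]
  15 → bin 2  [load 90/100]
  15 → bin 3 (new)  [load 15/100]
  10 → bin 2  [load 100/100]
3 bins opened.

3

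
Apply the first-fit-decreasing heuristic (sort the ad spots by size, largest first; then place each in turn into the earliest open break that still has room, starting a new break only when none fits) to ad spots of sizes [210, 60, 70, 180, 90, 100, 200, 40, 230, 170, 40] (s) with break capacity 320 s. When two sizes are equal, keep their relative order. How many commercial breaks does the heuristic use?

5

Sorted descending: 230, 210, 200, 180, 170, 100, 90, 70, 60, 40, 40.
  230 → break 1 (new)  [load 230/320]
  210 → break 2 (new)  [load 210/320]
  200 → break 3 (new)  [load 200/320]
  180 → break 4 (new)  [load 180/320]
  170 → break 5 (new)  [load 170/320]
  100 → break 2  [load 310/320]
  90 → break 1  [load 320/320]
  70 → break 3  [load 270/320]
  60 → break 4  [load 240/320]
  40 → break 3  [load 310/320]
  40 → break 4  [load 280/320]
5 commercial breaks opened.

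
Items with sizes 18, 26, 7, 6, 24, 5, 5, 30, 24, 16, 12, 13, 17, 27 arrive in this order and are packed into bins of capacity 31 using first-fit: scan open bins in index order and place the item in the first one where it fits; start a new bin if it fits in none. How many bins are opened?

  18 → bin 1 (new)  [load 18/31]
  26 → bin 2 (new)  [load 26/31]
  7 → bin 1  [load 25/31]
  6 → bin 1  [load 31/31]
  24 → bin 3 (new)  [load 24/31]
  5 → bin 2  [load 31/31]
  5 → bin 3  [load 29/31]
  30 → bin 4 (new)  [load 30/31]
  24 → bin 5 (new)  [load 24/31]
  16 → bin 6 (new)  [load 16/31]
  12 → bin 6  [load 28/31]
  13 → bin 7 (new)  [load 13/31]
  17 → bin 7  [load 30/31]
  27 → bin 8 (new)  [load 27/31]
8 bins opened.

8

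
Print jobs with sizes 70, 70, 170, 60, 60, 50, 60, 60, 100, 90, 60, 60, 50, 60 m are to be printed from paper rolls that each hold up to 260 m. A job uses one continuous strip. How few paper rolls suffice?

Total = 170 + 100 + 90 + 70 + 70 + 60 + 60 + 60 + 60 + 60 + 60 + 60 + 50 + 50 = 1020 m.
Lower bound: ⌈1020/260⌉ = 4 paper rolls.
A packing using 4 paper rolls:
  roll 1: 170 + 90 = 260
  roll 2: 100 + 60 + 50 + 50 = 260
  roll 3: 70 + 70 + 60 + 60 = 260
  roll 4: 60 + 60 + 60 + 60 = 240
This matches the lower bound, so 4 is optimal.

4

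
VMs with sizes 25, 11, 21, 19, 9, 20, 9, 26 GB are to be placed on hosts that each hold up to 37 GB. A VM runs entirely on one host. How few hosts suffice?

5

Total = 26 + 25 + 21 + 20 + 19 + 11 + 9 + 9 = 140 GB.
Lower bound: ⌈140/37⌉ = 4 hosts.
Also, 5 VMs each exceed 37/2 GB, and no two of those can share a host, so at least 5 hosts are needed.
A packing using 5 hosts:
  host 1: 26 + 11 = 37
  host 2: 25 + 9 = 34
  host 3: 21 + 9 = 30
  host 4: 20 = 20
  host 5: 19 = 19
This matches the lower bound, so 5 is optimal.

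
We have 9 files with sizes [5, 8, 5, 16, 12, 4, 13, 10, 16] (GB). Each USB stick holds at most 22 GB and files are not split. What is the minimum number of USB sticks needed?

5

Total = 16 + 16 + 13 + 12 + 10 + 8 + 5 + 5 + 4 = 89 GB.
Lower bound: ⌈89/22⌉ = 5 USB sticks.
A packing using 5 USB sticks:
  USB stick 1: 16 + 5 = 21
  USB stick 2: 16 + 5 = 21
  USB stick 3: 13 + 8 = 21
  USB stick 4: 12 + 10 = 22
  USB stick 5: 4 = 4
This matches the lower bound, so 5 is optimal.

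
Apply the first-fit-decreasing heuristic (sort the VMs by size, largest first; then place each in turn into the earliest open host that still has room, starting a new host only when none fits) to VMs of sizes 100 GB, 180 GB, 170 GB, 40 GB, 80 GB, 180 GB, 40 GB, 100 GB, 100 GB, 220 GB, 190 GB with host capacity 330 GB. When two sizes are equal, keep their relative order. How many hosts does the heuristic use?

Sorted descending: 220, 190, 180, 180, 170, 100, 100, 100, 80, 40, 40.
  220 → host 1 (new)  [load 220/330]
  190 → host 2 (new)  [load 190/330]
  180 → host 3 (new)  [load 180/330]
  180 → host 4 (new)  [load 180/330]
  170 → host 5 (new)  [load 170/330]
  100 → host 1  [load 320/330]
  100 → host 2  [load 290/330]
  100 → host 3  [load 280/330]
  80 → host 4  [load 260/330]
  40 → host 2  [load 330/330]
  40 → host 3  [load 320/330]
5 hosts opened.

5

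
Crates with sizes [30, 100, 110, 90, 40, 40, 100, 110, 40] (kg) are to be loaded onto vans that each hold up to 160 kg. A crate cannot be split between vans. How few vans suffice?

Total = 110 + 110 + 100 + 100 + 90 + 40 + 40 + 40 + 30 = 660 kg.
Lower bound: ⌈660/160⌉ = 5 vans.
A packing using 5 vans:
  van 1: 110 + 40 = 150
  van 2: 110 + 40 = 150
  van 3: 100 + 40 = 140
  van 4: 100 + 30 = 130
  van 5: 90 = 90
This matches the lower bound, so 5 is optimal.

5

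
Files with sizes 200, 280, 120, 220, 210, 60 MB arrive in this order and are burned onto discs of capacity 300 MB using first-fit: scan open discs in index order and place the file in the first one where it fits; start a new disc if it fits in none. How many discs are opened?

5

  200 → disc 1 (new)  [load 200/300]
  280 → disc 2 (new)  [load 280/300]
  120 → disc 3 (new)  [load 120/300]
  220 → disc 4 (new)  [load 220/300]
  210 → disc 5 (new)  [load 210/300]
  60 → disc 1  [load 260/300]
5 discs opened.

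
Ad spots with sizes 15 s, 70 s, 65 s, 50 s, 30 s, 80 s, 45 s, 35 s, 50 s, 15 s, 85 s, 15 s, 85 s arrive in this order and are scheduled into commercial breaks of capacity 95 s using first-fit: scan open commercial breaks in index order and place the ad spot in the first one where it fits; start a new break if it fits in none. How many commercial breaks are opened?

  15 → break 1 (new)  [load 15/95]
  70 → break 1  [load 85/95]
  65 → break 2 (new)  [load 65/95]
  50 → break 3 (new)  [load 50/95]
  30 → break 2  [load 95/95]
  80 → break 4 (new)  [load 80/95]
  45 → break 3  [load 95/95]
  35 → break 5 (new)  [load 35/95]
  50 → break 5  [load 85/95]
  15 → break 4  [load 95/95]
  85 → break 6 (new)  [load 85/95]
  15 → break 7 (new)  [load 15/95]
  85 → break 8 (new)  [load 85/95]
8 commercial breaks opened.

8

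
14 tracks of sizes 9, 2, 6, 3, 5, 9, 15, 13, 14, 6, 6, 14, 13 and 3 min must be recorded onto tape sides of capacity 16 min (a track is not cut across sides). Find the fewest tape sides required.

Total = 15 + 14 + 14 + 13 + 13 + 9 + 9 + 6 + 6 + 6 + 5 + 3 + 3 + 2 = 118 min.
Lower bound: ⌈118/16⌉ = 8 tape sides.
A packing using 8 tape sides:
  side 1: 15 = 15
  side 2: 14 + 2 = 16
  side 3: 14 = 14
  side 4: 13 + 3 = 16
  side 5: 13 + 3 = 16
  side 6: 9 + 6 = 15
  side 7: 9 + 6 = 15
  side 8: 6 + 5 = 11
This matches the lower bound, so 8 is optimal.

8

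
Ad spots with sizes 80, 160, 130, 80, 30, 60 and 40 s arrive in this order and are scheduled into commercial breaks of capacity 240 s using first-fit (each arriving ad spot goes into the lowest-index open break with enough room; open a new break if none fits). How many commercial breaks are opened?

3

  80 → break 1 (new)  [load 80/240]
  160 → break 1  [load 240/240]
  130 → break 2 (new)  [load 130/240]
  80 → break 2  [load 210/240]
  30 → break 2  [load 240/240]
  60 → break 3 (new)  [load 60/240]
  40 → break 3  [load 100/240]
3 commercial breaks opened.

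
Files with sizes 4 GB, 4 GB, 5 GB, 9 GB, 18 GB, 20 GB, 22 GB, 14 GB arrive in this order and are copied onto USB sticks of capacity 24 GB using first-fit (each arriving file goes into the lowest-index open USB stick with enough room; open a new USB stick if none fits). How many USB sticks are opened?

  4 → USB stick 1 (new)  [load 4/24]
  4 → USB stick 1  [load 8/24]
  5 → USB stick 1  [load 13/24]
  9 → USB stick 1  [load 22/24]
  18 → USB stick 2 (new)  [load 18/24]
  20 → USB stick 3 (new)  [load 20/24]
  22 → USB stick 4 (new)  [load 22/24]
  14 → USB stick 5 (new)  [load 14/24]
5 USB sticks opened.

5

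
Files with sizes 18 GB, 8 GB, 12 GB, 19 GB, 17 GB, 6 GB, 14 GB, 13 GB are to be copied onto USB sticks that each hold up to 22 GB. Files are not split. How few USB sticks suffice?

Total = 19 + 18 + 17 + 14 + 13 + 12 + 8 + 6 = 107 GB.
Lower bound: ⌈107/22⌉ = 5 USB sticks.
Also, 6 files each exceed 11 GB, and no two of those can share a USB stick, so at least 6 USB sticks are needed.
A packing using 6 USB sticks:
  USB stick 1: 19 = 19
  USB stick 2: 18 = 18
  USB stick 3: 17 = 17
  USB stick 4: 14 + 8 = 22
  USB stick 5: 13 + 6 = 19
  USB stick 6: 12 = 12
This matches the lower bound, so 6 is optimal.

6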